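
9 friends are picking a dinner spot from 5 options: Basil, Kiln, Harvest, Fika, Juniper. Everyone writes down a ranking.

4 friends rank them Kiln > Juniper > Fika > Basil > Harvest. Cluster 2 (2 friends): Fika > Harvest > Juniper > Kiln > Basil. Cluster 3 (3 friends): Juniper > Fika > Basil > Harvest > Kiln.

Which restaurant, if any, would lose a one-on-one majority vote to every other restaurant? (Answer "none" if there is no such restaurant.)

none

Head-to-head results (9 friends):
Basil vs Kiln: Basil preferred on 3 ballots; Kiln wins 6–3.
Basil vs Harvest: 7 to 2, Basil.
Basil vs Fika: Fika, 9–0.
Basil vs Juniper: Basil preferred on 0 ballots; Juniper wins 9–0.
Kiln vs Harvest: 4 for Kiln, 5 for Harvest — Harvest by 5–4.
Kiln vs Fika: Fika, 5–4.
Kiln vs Juniper: 4 for Kiln, 5 for Juniper — Juniper by 5–4.
Harvest vs Fika: 0 for Harvest, 9 for Fika — Fika by 9–0.
Harvest–Juniper: Juniper 7–2.
Fika vs Juniper: Juniper, 7–2.
Every restaurant wins at least one matchup (Basil beats Harvest; Kiln beats Basil; Harvest beats Kiln; Fika beats Basil; Juniper beats Basil), so there is no Condorcet loser.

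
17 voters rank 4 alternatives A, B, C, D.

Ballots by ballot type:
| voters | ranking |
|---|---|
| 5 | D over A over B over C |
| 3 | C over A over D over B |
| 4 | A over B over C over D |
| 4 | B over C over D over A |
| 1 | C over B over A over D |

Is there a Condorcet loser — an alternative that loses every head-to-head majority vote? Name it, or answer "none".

Head-to-head results (17 voters):
A vs B: A is ranked higher on 5+3+4 = 12 ballots, B on 5. A wins 12–5.
A vs C: 5+4 = 9 for A, 8 for C — A by 9–8.
A vs D: A is ranked higher on 3+4+1 = 8 ballots, D on 9. D wins 9–8.
B vs C: B preferred on 5+4+4 = 13 ballots; B wins 13–4.
B vs D: B wins 9–8.
C–D: C 12–5.
No alternative is winless: A beats B; B beats C; C beats D; D beats A. There is no Condorcet loser.

none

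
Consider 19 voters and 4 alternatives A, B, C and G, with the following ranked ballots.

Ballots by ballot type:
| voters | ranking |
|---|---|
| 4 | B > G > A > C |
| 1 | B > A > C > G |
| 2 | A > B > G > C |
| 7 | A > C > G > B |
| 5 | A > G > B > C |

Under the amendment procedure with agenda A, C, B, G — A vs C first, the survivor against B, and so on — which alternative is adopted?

Round 1: A vs C — 19–0, A advances.
Round 2: A vs B — 14–5, A advances.
Round 3: A vs G — 15–4, A advances.
The agenda winner is A.

A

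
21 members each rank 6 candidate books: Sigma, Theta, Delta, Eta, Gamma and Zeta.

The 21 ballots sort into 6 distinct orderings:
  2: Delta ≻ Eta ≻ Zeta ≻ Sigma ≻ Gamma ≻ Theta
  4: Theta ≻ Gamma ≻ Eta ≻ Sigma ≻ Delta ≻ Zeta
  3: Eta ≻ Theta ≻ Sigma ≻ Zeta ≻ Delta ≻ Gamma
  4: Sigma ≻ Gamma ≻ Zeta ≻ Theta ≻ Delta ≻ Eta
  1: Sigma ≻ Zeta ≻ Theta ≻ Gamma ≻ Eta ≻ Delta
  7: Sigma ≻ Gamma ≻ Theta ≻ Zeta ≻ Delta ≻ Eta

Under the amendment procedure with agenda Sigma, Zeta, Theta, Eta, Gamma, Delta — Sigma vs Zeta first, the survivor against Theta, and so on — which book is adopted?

Round 1: Sigma vs Zeta — 19–2, Sigma advances.
Round 2: Sigma vs Theta — 14–7, Sigma advances.
Round 3: Sigma vs Eta — 12–9, Sigma advances.
Round 4: Sigma vs Gamma — 17–4, Sigma advances.
Round 5: Sigma vs Delta — 19–2, Sigma advances.
The agenda winner is Sigma.

Sigma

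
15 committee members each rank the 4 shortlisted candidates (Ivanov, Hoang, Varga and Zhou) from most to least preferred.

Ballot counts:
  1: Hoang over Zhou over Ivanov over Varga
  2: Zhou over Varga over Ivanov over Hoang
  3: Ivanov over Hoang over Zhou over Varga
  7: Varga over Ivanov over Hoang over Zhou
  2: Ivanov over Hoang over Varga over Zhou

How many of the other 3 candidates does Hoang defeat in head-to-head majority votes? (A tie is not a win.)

1

Hoang against each rival (15 committee members):
Hoang vs Ivanov: Hoang preferred on 1 ballot; Ivanov wins 14–1.
Hoang vs Varga: Varga, 9–6.
Hoang vs Zhou: Hoang is ranked higher on 1+3+7+2 = 13 ballots, Zhou on 2. Hoang wins 13–2.
Hoang beats Zhou; loses to Ivanov, Varga — 1 pairwise win.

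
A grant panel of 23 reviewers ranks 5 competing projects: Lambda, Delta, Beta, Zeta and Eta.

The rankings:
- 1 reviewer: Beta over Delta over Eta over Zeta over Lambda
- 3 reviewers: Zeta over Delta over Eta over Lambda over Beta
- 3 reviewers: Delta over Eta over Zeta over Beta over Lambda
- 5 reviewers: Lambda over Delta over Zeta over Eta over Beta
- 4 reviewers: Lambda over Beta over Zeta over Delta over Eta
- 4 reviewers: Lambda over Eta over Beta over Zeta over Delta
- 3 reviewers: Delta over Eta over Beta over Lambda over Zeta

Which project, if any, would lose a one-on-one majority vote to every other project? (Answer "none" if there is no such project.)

none

Pairwise majorities:
Lambda vs Delta: Lambda, 13–10.
Lambda–Beta: Lambda 16–7.
Lambda vs Zeta: Lambda wins 16–7.
Lambda vs Eta: 13 to 10, Lambda.
Delta vs Beta: 14 to 9, Delta.
Delta vs Zeta: 1+3+5+3 = 12 for Delta, 11 for Zeta — Delta by 12–11.
Delta vs Eta: 1+3+3+5+4+3 = 19 for Delta, 4 for Eta — Delta by 19–4.
Beta vs Zeta: Beta, 12–11.
Beta vs Eta: Eta wins 18–5.
Zeta vs Eta: Zeta, 12–11.
No project is winless: Lambda beats Delta; Delta beats Beta; Beta beats Zeta; Zeta beats Eta; Eta beats Beta. There is no Condorcet loser.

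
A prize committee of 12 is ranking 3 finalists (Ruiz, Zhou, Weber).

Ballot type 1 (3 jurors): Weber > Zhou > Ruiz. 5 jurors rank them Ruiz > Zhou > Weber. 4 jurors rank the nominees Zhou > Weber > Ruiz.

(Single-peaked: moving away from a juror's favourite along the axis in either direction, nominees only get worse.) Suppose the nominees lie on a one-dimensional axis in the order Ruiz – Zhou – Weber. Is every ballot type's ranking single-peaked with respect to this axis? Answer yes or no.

yes

Axis positions: Ruiz=1, Zhou=2, Weber=3.
Ballot type 1 (peak Weber at position 3): ranking walks positions 3-2-1, expanding outward from the peak — single-peaked.
Ballot type 2 (peak Ruiz at position 1): ranking walks positions 1-2-3, expanding outward from the peak — single-peaked.
Ballot type 3 (peak Zhou at position 2): ranking walks positions 2-3-1, expanding outward from the peak — single-peaked.
Every ranking is single-peaked on this axis.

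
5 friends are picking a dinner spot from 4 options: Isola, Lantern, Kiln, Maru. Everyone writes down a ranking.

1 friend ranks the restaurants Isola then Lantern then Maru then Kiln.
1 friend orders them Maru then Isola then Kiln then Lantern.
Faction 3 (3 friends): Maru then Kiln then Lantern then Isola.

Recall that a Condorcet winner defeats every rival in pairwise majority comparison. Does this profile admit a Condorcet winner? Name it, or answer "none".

Maru

Head-to-head results (5 friends):
Isola vs Lantern: Isola is ranked higher on 1+1 = 2 ballots, Lantern on 3. Lantern wins 3–2.
Isola vs Kiln: Isola is ranked higher on 1+1 = 2 ballots, Kiln on 3. Kiln wins 3–2.
Isola vs Maru: 1 for Isola, 4 for Maru — Maru by 4–1.
Lantern vs Kiln: Lantern is ranked higher on 1 ballot, Kiln on 4. Kiln wins 4–1.
Lantern vs Maru: 1 to 4, Maru.
Kiln vs Maru: 0 for Kiln, 5 for Maru — Maru by 5–0.
Maru wins every pairwise contest, so Maru is the Condorcet winner.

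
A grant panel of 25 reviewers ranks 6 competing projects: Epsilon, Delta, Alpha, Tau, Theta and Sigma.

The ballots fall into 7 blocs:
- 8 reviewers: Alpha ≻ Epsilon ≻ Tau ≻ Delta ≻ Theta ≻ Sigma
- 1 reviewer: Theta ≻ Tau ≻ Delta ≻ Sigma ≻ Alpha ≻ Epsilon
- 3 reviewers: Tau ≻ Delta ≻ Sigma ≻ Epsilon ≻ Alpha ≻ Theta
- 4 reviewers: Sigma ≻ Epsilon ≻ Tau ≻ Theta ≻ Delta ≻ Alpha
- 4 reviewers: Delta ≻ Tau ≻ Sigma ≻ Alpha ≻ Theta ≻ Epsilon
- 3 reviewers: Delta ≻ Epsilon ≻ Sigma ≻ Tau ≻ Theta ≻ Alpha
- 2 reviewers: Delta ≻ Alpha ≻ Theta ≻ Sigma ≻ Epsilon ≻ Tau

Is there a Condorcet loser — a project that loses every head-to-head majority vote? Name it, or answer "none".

Theta

Head-to-head results (25 reviewers):
Epsilon vs Delta: 8+4 = 12 for Epsilon, 13 for Delta — Delta by 13–12.
Epsilon vs Alpha: Alpha, 15–10.
Epsilon vs Tau: 8+4+3+2 = 17 for Epsilon, 8 for Tau — Epsilon by 17–8.
Epsilon vs Theta: Epsilon wins 18–7.
Epsilon vs Sigma: Sigma, 14–11.
Delta vs Alpha: Delta, 17–8.
Delta vs Tau: 4+3+2 = 9 for Delta, 16 for Tau — Tau by 16–9.
Delta vs Theta: Delta, 20–5.
Delta vs Sigma: Delta preferred on 8+1+3+4+3+2 = 21 ballots; Delta wins 21–4.
Alpha vs Tau: Alpha preferred on 8+2 = 10 ballots; Tau wins 15–10.
Alpha vs Theta: Alpha is ranked higher on 8+3+4+2 = 17 ballots, Theta on 8. Alpha wins 17–8.
Alpha vs Sigma: Sigma, 15–10.
Tau–Theta: Tau 22–3.
Tau vs Sigma: Tau wins 16–9.
Theta vs Sigma: 11 to 14, Sigma.
Theta loses to every other project — it is the Condorcet loser.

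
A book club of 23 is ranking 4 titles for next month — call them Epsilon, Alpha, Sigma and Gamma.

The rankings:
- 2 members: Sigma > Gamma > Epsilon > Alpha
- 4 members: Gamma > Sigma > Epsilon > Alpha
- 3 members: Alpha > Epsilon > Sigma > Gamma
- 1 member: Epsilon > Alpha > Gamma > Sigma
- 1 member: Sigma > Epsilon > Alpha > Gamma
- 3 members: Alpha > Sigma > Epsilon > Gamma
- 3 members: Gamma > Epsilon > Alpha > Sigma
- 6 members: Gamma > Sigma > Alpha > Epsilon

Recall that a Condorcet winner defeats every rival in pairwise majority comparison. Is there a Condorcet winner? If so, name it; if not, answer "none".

Gamma

Head-to-head results (23 members):
Epsilon vs Alpha: Alpha wins 12–11.
Epsilon vs Sigma: Sigma wins 16–7.
Epsilon vs Gamma: Epsilon is ranked higher on 3+1+1+3 = 8 ballots, Gamma on 15. Gamma wins 15–8.
Alpha vs Sigma: Sigma wins 13–10.
Alpha vs Gamma: 3+1+1+3 = 8 for Alpha, 15 for Gamma — Gamma by 15–8.
Sigma vs Gamma: Sigma preferred on 2+3+1+3 = 9 ballots; Gamma wins 14–9.
Only Gamma has no losses; Gamma is the Condorcet winner.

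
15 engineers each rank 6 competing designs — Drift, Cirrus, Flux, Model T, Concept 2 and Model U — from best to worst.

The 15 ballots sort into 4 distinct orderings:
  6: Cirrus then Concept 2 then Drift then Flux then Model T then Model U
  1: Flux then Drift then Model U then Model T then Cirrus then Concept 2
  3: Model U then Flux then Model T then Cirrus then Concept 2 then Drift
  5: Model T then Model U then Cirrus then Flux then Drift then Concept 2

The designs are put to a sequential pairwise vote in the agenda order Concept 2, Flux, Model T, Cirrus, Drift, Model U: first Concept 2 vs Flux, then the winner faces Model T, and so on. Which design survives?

Model U

Round 1: Concept 2 vs Flux — 6–9, Flux advances.
Round 2: Flux vs Model T — 10–5, Flux advances.
Round 3: Flux vs Cirrus — 4–11, Cirrus advances.
Round 4: Cirrus vs Drift — 14–1, Cirrus advances.
Round 5: Cirrus vs Model U — 6–9, Model U advances.
The agenda winner is Model U.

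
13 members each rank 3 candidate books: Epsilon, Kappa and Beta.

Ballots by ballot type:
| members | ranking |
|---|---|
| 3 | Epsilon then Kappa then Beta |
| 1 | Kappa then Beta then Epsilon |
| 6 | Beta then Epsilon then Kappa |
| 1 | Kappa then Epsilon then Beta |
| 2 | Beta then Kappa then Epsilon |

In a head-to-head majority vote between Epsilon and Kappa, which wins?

Epsilon

Ballots ranking Epsilon above Kappa: 3 + 6 = 9.
Ballots ranking Kappa above Epsilon: 13 − 9 = 4.
Epsilon wins the head-to-head 9–4.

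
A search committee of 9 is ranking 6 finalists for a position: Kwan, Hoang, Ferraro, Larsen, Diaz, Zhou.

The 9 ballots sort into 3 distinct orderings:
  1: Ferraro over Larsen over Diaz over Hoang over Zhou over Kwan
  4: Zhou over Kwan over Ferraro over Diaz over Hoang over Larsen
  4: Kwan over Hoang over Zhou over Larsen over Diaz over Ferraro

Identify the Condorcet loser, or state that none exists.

Head-to-head results (9 committee members):
Kwan–Hoang: Kwan 8–1.
Kwan vs Ferraro: Kwan is ranked higher on 4+4 = 8 ballots, Ferraro on 1. Kwan wins 8–1.
Kwan–Larsen: Kwan 8–1.
Kwan vs Diaz: Kwan is ranked higher on 4+4 = 8 ballots, Diaz on 1. Kwan wins 8–1.
Kwan vs Zhou: Kwan preferred on 4 ballots; Zhou wins 5–4.
Hoang vs Ferraro: Hoang preferred on 4 ballots; Ferraro wins 5–4.
Hoang vs Larsen: Hoang wins 8–1.
Hoang vs Diaz: 4 for Hoang, 5 for Diaz — Diaz by 5–4.
Hoang vs Zhou: Hoang preferred on 1+4 = 5 ballots; Hoang wins 5–4.
Ferraro vs Larsen: Ferraro preferred on 1+4 = 5 ballots; Ferraro wins 5–4.
Ferraro vs Diaz: Ferraro, 5–4.
Ferraro–Zhou: Zhou 8–1.
Larsen–Diaz: Larsen 5–4.
Larsen vs Zhou: Larsen is ranked higher on 1 ballot, Zhou on 8. Zhou wins 8–1.
Diaz vs Zhou: 1 to 8, Zhou.
No candidate is winless: Kwan beats Hoang; Hoang beats Larsen; Ferraro beats Hoang; Larsen beats Diaz; Diaz beats Hoang; Zhou beats Kwan. There is no Condorcet loser.

none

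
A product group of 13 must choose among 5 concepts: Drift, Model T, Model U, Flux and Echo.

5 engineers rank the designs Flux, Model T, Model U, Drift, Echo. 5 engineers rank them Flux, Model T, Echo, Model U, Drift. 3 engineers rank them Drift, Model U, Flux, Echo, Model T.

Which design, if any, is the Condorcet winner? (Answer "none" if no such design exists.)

Flux

Head-to-head results (13 engineers):
Drift vs Model T: Drift is ranked higher on 3 ballots, Model T on 10. Model T wins 10–3.
Drift vs Model U: Model U wins 10–3.
Drift vs Flux: Drift is ranked higher on 3 ballots, Flux on 10. Flux wins 10–3.
Drift vs Echo: Drift, 8–5.
Model T–Model U: Model T 10–3.
Model T vs Flux: Flux, 13–0.
Model T vs Echo: Model T is ranked higher on 5+5 = 10 ballots, Echo on 3. Model T wins 10–3.
Model U vs Flux: 3 for Model U, 10 for Flux — Flux by 10–3.
Model U vs Echo: Model U, 8–5.
Flux vs Echo: 5+5+3 = 13 for Flux, 0 for Echo — Flux by 13–0.
Flux beats each of Drift, Model T, Model U, Echo — Flux is the Condorcet winner.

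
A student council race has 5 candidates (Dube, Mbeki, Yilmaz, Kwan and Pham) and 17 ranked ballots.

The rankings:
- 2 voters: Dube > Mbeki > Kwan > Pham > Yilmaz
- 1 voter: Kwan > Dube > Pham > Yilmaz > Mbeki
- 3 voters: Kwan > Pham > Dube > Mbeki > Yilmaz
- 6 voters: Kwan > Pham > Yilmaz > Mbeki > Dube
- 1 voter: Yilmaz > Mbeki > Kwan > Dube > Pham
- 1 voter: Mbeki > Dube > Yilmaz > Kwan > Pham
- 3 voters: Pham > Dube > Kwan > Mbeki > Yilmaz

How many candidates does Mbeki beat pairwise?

Mbeki against each rival (17 voters):
Mbeki vs Dube: 6+1+1 = 8 for Mbeki, 9 for Dube — Dube by 9–8.
Mbeki–Yilmaz: Mbeki 9–8.
Mbeki–Kwan: Kwan 13–4.
Mbeki vs Pham: Mbeki preferred on 2+1+1 = 4 ballots; Pham wins 13–4.
Mbeki beats Yilmaz; loses to Dube, Kwan, Pham — 1 pairwise win.

1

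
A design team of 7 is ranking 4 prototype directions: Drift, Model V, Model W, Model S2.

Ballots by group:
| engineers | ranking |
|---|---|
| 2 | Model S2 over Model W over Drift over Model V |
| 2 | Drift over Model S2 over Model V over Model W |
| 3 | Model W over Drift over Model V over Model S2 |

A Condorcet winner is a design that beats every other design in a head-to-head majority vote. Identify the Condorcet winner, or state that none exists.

none

Check each pair by majority over 7 ballots:
Drift–Model V: Drift 7–0.
Drift vs Model W: 2 to 5, Model W.
Drift vs Model S2: Drift is ranked higher on 2+3 = 5 ballots, Model S2 on 2. Drift wins 5–2.
Model V vs Model W: Model V is ranked higher on 2 ballots, Model W on 5. Model W wins 5–2.
Model V vs Model S2: Model S2 wins 4–3.
Model W–Model S2: Model S2 4–3.
Every design loses at least once (Drift loses to Model W; Model V loses to Drift; Model W loses to Model S2; Model S2 loses to Drift). The majority relation contains the cycle Drift > Model S2 > Model W > Drift, so there is no Condorcet winner.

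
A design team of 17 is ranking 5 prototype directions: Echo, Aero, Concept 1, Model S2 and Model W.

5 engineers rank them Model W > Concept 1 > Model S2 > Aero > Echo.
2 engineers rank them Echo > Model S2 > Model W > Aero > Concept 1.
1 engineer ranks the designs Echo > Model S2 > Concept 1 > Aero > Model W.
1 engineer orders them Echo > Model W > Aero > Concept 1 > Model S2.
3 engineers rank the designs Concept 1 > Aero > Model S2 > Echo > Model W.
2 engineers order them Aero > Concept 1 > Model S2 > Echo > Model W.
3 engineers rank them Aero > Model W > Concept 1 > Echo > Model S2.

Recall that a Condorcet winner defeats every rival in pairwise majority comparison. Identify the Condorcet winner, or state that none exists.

none

Pairwise majorities:
Echo vs Aero: Echo is ranked higher on 2+1+1 = 4 ballots, Aero on 13. Aero wins 13–4.
Echo vs Concept 1: 4 to 13, Concept 1.
Echo vs Model S2: 7 to 10, Model S2.
Echo vs Model W: 9 to 8, Echo.
Aero vs Concept 1: 2+1+2+3 = 8 for Aero, 9 for Concept 1 — Concept 1 by 9–8.
Aero vs Model S2: 1+3+2+3 = 9 for Aero, 8 for Model S2 — Aero by 9–8.
Aero vs Model W: Aero is ranked higher on 1+3+2+3 = 9 ballots, Model W on 8. Aero wins 9–8.
Concept 1 vs Model S2: 14 to 3, Concept 1.
Concept 1 vs Model W: Concept 1 is ranked higher on 1+3+2 = 6 ballots, Model W on 11. Model W wins 11–6.
Model S2 vs Model W: Model S2 preferred on 2+1+3+2 = 8 ballots; Model W wins 9–8.
No design is unbeaten: Echo loses to Aero; Aero loses to Concept 1; Concept 1 loses to Model W; Model S2 loses to Aero; Model W loses to Echo. In particular Echo > Model W > Concept 1 > Echo is a majority cycle — no Condorcet winner exists.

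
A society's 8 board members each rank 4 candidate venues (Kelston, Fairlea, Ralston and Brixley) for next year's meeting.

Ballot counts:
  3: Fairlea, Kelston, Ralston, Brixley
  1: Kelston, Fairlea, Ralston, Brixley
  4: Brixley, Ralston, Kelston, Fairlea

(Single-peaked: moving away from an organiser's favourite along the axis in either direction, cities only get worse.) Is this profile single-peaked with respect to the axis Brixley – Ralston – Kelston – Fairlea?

yes

Axis positions: Brixley=1, Ralston=2, Kelston=3, Fairlea=4.
Bloc 1 (peak Fairlea at position 4): ranking walks positions 4-3-2-1, expanding outward from the peak — single-peaked.
Bloc 2 (peak Kelston at position 3): ranking walks positions 3-4-2-1, expanding outward from the peak — single-peaked.
Bloc 3 (peak Brixley at position 1): ranking walks positions 1-2-3-4, expanding outward from the peak — single-peaked.
Every ranking is single-peaked on this axis.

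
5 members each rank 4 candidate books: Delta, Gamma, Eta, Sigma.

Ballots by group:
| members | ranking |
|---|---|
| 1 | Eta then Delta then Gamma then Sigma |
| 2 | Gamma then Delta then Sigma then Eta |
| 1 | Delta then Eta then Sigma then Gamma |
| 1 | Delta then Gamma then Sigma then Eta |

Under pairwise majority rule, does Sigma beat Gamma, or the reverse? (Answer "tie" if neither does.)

Ballots ranking Sigma above Gamma: 1.
Ballots ranking Gamma above Sigma: 5 − 1 = 4.
Gamma wins the head-to-head 4–1.

Gamma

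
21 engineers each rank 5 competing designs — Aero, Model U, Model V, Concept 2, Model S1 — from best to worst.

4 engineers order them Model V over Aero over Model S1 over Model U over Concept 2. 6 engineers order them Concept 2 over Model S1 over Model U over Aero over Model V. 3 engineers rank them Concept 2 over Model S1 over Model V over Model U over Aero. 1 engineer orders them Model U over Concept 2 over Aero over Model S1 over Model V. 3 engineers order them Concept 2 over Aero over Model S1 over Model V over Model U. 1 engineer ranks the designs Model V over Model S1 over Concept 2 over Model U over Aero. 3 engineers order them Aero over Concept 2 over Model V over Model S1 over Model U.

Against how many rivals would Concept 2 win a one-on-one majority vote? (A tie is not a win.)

Concept 2 against each rival (21 engineers):
Concept 2 vs Aero: Concept 2 is ranked higher on 6+3+1+3+1 = 14 ballots, Aero on 7. Concept 2 wins 14–7.
Concept 2 vs Model U: 16 to 5, Concept 2.
Concept 2–Model V: Concept 2 16–5.
Concept 2 vs Model S1: Concept 2 wins 16–5.
Concept 2 beats Aero, Model U, Model V, Model S1 — 4 pairwise wins.

4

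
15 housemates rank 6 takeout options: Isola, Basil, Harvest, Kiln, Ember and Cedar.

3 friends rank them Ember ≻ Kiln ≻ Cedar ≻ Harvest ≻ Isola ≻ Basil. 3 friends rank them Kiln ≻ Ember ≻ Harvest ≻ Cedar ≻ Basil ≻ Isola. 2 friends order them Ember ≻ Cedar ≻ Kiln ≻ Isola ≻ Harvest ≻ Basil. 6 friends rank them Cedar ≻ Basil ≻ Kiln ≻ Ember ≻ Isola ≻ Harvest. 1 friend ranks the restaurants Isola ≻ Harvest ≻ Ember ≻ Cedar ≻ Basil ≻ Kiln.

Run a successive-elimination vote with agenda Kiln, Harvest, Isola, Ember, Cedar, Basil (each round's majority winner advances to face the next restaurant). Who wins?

Cedar

Round 1: Kiln vs Harvest — 14–1, Kiln advances.
Round 2: Kiln vs Isola — 14–1, Kiln advances.
Round 3: Kiln vs Ember — 9–6, Kiln advances.
Round 4: Kiln vs Cedar — 6–9, Cedar advances.
Round 5: Cedar vs Basil — 15–0, Cedar advances.
Cedar survives the agenda.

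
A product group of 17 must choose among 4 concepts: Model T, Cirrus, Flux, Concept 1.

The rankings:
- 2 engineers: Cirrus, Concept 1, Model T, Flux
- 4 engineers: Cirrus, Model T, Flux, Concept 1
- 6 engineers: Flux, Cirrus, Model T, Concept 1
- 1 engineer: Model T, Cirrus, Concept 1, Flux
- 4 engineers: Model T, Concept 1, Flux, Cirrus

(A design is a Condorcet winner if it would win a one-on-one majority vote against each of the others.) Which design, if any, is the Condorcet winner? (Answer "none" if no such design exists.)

none

Pairwise majorities:
Model T–Cirrus: Cirrus 12–5.
Model T vs Flux: Model T, 11–6.
Model T vs Concept 1: Model T, 15–2.
Cirrus vs Flux: Flux wins 10–7.
Cirrus–Concept 1: Cirrus 13–4.
Flux vs Concept 1: Flux, 10–7.
No design is unbeaten: Model T loses to Cirrus; Cirrus loses to Flux; Flux loses to Model T; Concept 1 loses to Model T. In particular Model T beats Flux beats Cirrus beats Model T is a majority cycle — no Condorcet winner exists.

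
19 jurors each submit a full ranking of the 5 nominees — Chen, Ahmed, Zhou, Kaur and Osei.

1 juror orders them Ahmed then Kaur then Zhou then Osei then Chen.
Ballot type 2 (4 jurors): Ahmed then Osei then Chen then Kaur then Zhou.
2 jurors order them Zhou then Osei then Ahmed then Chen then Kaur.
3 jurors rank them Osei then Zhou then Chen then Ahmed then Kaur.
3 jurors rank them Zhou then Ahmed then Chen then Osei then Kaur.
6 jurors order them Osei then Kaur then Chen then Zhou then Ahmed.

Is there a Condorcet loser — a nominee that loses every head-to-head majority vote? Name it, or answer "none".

none

Pairwise majorities:
Chen vs Ahmed: Chen preferred on 3+6 = 9 ballots; Ahmed wins 10–9.
Chen vs Zhou: Chen wins 10–9.
Chen vs Kaur: Chen, 12–7.
Chen vs Osei: 3 to 16, Osei.
Ahmed vs Zhou: Ahmed is ranked higher on 1+4 = 5 ballots, Zhou on 14. Zhou wins 14–5.
Ahmed vs Kaur: Ahmed, 13–6.
Ahmed vs Osei: Osei wins 11–8.
Zhou vs Kaur: Zhou preferred on 2+3+3 = 8 ballots; Kaur wins 11–8.
Zhou vs Osei: Osei, 13–6.
Kaur–Osei: Osei 18–1.
Every nominee wins at least one matchup (Chen beats Zhou; Ahmed beats Chen; Zhou beats Ahmed; Kaur beats Zhou; Osei beats Chen), so there is no Condorcet loser.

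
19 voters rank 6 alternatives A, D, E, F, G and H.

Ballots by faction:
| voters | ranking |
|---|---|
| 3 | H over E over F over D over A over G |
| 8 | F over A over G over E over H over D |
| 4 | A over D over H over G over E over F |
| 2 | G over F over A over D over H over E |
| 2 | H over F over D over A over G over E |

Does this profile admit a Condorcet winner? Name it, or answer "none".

Pairwise majorities:
A vs D: A wins 14–5.
A–E: A 16–3.
A vs F: F wins 15–4.
A vs G: A wins 17–2.
A vs H: A wins 14–5.
D vs E: E, 11–8.
D–F: F 15–4.
D vs G: G wins 10–9.
D–H: H 13–6.
E vs F: F, 12–7.
E vs G: G, 16–3.
E vs H: H, 11–8.
F–G: F 13–6.
F vs H: F, 10–9.
G vs H: G, 10–9.
F beats each of A, D, E, G, H — F is the Condorcet winner.

F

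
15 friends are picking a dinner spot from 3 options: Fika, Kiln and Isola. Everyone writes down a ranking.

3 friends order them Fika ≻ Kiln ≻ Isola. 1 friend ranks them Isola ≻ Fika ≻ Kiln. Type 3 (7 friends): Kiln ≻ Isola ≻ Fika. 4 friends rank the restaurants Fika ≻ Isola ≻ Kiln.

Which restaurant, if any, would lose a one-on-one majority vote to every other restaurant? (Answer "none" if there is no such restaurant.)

none

Pairwise majorities:
Fika vs Kiln: Fika is ranked higher on 3+1+4 = 8 ballots, Kiln on 7. Fika wins 8–7.
Fika vs Isola: Isola, 8–7.
Kiln–Isola: Kiln 10–5.
No restaurant is winless: Fika beats Kiln; Kiln beats Isola; Isola beats Fika. There is no Condorcet loser.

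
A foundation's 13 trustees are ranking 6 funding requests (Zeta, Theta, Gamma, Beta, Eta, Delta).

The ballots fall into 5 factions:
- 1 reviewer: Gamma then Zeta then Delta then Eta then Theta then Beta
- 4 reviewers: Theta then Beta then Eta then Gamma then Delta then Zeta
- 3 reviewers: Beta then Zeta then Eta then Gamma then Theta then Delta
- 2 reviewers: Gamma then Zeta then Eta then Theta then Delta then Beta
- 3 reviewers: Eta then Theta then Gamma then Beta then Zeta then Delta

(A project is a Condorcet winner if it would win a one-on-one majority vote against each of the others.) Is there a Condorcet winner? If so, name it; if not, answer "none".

Pairwise majorities:
Zeta vs Theta: Theta, 7–6.
Zeta vs Gamma: Gamma, 10–3.
Zeta vs Beta: Zeta is ranked higher on 1+2 = 3 ballots, Beta on 10. Beta wins 10–3.
Zeta vs Eta: Zeta is ranked higher on 1+3+2 = 6 ballots, Eta on 7. Eta wins 7–6.
Zeta–Delta: Zeta 9–4.
Theta vs Gamma: Theta, 7–6.
Theta vs Beta: Theta preferred on 1+4+2+3 = 10 ballots; Theta wins 10–3.
Theta vs Eta: Eta, 9–4.
Theta vs Delta: Theta wins 12–1.
Gamma vs Beta: Gamma is ranked higher on 1+2+3 = 6 ballots, Beta on 7. Beta wins 7–6.
Gamma vs Eta: 3 to 10, Eta.
Gamma–Delta: Gamma 13–0.
Beta vs Eta: Beta preferred on 4+3 = 7 ballots; Beta wins 7–6.
Beta vs Delta: Beta preferred on 4+3+3 = 10 ballots; Beta wins 10–3.
Eta vs Delta: Eta wins 12–1.
Each project drops at least one matchup (Zeta loses to Theta; Theta loses to Eta; Gamma loses to Theta; Beta loses to Theta; Eta loses to Beta; Delta loses to Zeta); the cycle Theta beats Beta beats Eta beats Theta rules out a Condorcet winner.

none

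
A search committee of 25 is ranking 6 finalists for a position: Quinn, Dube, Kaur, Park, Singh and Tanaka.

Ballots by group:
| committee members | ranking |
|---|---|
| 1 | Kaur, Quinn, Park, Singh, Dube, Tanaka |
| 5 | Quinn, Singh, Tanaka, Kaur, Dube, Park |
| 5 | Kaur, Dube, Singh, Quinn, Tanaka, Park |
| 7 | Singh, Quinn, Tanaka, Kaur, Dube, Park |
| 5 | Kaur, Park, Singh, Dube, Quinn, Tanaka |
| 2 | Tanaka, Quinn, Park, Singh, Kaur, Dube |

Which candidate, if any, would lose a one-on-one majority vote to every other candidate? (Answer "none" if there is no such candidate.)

Pairwise majorities:
Quinn vs Dube: Quinn preferred on 1+5+7+2 = 15 ballots; Quinn wins 15–10.
Quinn vs Kaur: 14 to 11, Quinn.
Quinn vs Park: Quinn is ranked higher on 1+5+5+7+2 = 20 ballots, Park on 5. Quinn wins 20–5.
Quinn vs Singh: Quinn is ranked higher on 1+5+2 = 8 ballots, Singh on 17. Singh wins 17–8.
Quinn vs Tanaka: 1+5+5+7+5 = 23 for Quinn, 2 for Tanaka — Quinn by 23–2.
Dube vs Kaur: 0 for Dube, 25 for Kaur — Kaur by 25–0.
Dube vs Park: 17 to 8, Dube.
Dube vs Singh: Singh wins 20–5.
Dube vs Tanaka: Tanaka, 14–11.
Kaur vs Park: 1+5+5+7+5 = 23 for Kaur, 2 for Park — Kaur by 23–2.
Kaur vs Singh: 1+5+5 = 11 for Kaur, 14 for Singh — Singh by 14–11.
Kaur vs Tanaka: Kaur preferred on 1+5+5 = 11 ballots; Tanaka wins 14–11.
Park vs Singh: Park preferred on 1+5+2 = 8 ballots; Singh wins 17–8.
Park vs Tanaka: Park is ranked higher on 1+5 = 6 ballots, Tanaka on 19. Tanaka wins 19–6.
Singh vs Tanaka: Singh preferred on 1+5+5+7+5 = 23 ballots; Singh wins 23–2.
Park is beaten in every head-to-head and is the Condorcet loser.

Park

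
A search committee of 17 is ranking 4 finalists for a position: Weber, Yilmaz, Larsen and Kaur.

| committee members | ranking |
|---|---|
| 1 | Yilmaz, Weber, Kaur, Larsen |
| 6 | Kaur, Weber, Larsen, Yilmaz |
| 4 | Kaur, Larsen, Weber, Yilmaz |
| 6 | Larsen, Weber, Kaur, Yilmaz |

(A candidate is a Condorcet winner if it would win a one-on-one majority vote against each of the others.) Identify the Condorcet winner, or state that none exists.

Pairwise majorities:
Weber vs Yilmaz: Weber wins 16–1.
Weber vs Larsen: Larsen, 10–7.
Weber vs Kaur: Weber preferred on 1+6 = 7 ballots; Kaur wins 10–7.
Yilmaz–Larsen: Larsen 16–1.
Yilmaz vs Kaur: Kaur, 16–1.
Larsen vs Kaur: Larsen preferred on 6 ballots; Kaur wins 11–6.
Kaur defeats every rival head-to-head and is the Condorcet winner.

Kaur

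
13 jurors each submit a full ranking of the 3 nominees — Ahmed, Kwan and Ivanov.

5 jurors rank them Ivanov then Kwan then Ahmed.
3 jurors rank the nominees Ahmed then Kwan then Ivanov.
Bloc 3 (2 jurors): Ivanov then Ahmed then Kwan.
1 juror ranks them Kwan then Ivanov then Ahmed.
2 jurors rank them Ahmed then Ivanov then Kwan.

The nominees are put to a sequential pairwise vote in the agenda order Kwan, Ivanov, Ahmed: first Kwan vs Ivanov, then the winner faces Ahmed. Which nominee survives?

Ivanov

Round 1: Kwan vs Ivanov — 4–9, Ivanov advances.
Round 2: Ivanov vs Ahmed — 8–5, Ivanov advances.
Ivanov survives the agenda.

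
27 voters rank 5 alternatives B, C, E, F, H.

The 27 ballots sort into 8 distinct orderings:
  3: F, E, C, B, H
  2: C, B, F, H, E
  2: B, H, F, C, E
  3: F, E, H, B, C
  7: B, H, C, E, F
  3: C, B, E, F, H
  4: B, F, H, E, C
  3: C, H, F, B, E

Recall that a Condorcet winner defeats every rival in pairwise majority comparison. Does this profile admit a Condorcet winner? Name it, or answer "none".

Pairwise majorities:
B vs C: 2+3+7+4 = 16 for B, 11 for C — B by 16–11.
B vs E: 21 to 6, B.
B vs F: 18 to 9, B.
B vs H: 3+2+2+7+3+4 = 21 for B, 6 for H — B by 21–6.
C vs E: 2+2+7+3+3 = 17 for C, 10 for E — C by 17–10.
C vs F: C is ranked higher on 2+7+3+3 = 15 ballots, F on 12. C wins 15–12.
C vs H: C is ranked higher on 3+2+3+3 = 11 ballots, H on 16. H wins 16–11.
E vs F: 10 to 17, F.
E vs H: 3+3+3 = 9 for E, 18 for H — H by 18–9.
F vs H: F is ranked higher on 3+2+3+3+4 = 15 ballots, H on 12. F wins 15–12.
B beats each of C, E, F, H — B is the Condorcet winner.

B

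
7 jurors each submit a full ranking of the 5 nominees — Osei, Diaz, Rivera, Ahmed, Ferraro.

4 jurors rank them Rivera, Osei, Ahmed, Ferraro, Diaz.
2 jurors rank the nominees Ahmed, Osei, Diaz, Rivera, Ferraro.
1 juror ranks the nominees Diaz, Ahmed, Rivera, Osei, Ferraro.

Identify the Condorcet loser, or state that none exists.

Diaz

Head-to-head results (7 jurors):
Osei vs Diaz: Osei wins 6–1.
Osei vs Rivera: Rivera, 5–2.
Osei vs Ahmed: Osei wins 4–3.
Osei vs Ferraro: Osei preferred on 4+2+1 = 7 ballots; Osei wins 7–0.
Diaz vs Rivera: Rivera, 4–3.
Diaz vs Ahmed: Diaz preferred on 1 ballot; Ahmed wins 6–1.
Diaz vs Ferraro: Ferraro wins 4–3.
Rivera vs Ahmed: Rivera is ranked higher on 4 ballots, Ahmed on 3. Rivera wins 4–3.
Rivera vs Ferraro: Rivera wins 7–0.
Ahmed vs Ferraro: Ahmed, 7–0.
Only Diaz has no wins; Diaz is the Condorcet loser.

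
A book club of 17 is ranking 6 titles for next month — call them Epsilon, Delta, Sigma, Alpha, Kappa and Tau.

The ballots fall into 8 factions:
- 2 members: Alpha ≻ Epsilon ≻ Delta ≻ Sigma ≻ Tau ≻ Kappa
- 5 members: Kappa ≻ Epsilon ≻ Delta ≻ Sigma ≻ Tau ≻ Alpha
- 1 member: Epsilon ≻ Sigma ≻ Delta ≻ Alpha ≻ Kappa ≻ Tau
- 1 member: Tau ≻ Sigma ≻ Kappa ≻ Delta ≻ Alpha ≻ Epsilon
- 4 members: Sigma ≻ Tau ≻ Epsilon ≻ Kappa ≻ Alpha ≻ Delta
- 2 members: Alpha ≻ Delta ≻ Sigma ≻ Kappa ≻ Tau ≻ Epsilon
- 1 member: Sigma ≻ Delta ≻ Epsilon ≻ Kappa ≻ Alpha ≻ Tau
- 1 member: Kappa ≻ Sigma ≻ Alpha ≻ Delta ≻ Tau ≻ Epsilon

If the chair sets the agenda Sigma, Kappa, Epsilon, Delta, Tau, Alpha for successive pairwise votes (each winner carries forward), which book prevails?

Alpha

Round 1: Sigma vs Kappa — 11–6, Sigma advances.
Round 2: Sigma vs Epsilon — 9–8, Sigma advances.
Round 3: Sigma vs Delta — 8–9, Delta advances.
Round 4: Delta vs Tau — 12–5, Delta advances.
Round 5: Delta vs Alpha — 8–9, Alpha advances.
Alpha survives the agenda.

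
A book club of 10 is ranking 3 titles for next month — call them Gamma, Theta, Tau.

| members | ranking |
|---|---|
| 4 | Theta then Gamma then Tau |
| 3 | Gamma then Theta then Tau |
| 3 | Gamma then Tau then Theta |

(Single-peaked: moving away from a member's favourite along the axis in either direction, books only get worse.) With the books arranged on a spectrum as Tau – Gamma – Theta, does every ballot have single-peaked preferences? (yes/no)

Axis positions: Tau=1, Gamma=2, Theta=3.
Group 1 (peak Theta at position 3): ranking walks positions 3-2-1, expanding outward from the peak — single-peaked.
Group 2 (peak Gamma at position 2): ranking walks positions 2-3-1, expanding outward from the peak — single-peaked.
Group 3 (peak Gamma at position 2): ranking walks positions 2-1-3, expanding outward from the peak — single-peaked.
Every ranking is single-peaked on this axis.

yes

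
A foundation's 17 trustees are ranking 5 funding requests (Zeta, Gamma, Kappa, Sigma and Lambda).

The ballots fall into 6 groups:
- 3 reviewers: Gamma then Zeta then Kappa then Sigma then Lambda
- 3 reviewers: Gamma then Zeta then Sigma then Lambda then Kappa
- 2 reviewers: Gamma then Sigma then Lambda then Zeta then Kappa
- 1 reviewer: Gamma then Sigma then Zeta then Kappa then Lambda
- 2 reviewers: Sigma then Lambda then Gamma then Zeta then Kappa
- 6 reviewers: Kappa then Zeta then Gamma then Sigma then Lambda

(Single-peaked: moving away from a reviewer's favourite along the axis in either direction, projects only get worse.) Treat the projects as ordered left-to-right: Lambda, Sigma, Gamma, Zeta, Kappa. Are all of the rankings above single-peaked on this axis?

yes

Axis positions: Lambda=1, Sigma=2, Gamma=3, Zeta=4, Kappa=5.
Group 1 (peak Gamma at position 3): ranking walks positions 3-4-5-2-1, expanding outward from the peak — single-peaked.
Group 2 (peak Gamma at position 3): ranking walks positions 3-4-2-1-5, expanding outward from the peak — single-peaked.
Group 3 (peak Gamma at position 3): ranking walks positions 3-2-1-4-5, expanding outward from the peak — single-peaked.
Group 4 (peak Gamma at position 3): ranking walks positions 3-2-4-5-1, expanding outward from the peak — single-peaked.
Group 5 (peak Sigma at position 2): ranking walks positions 2-1-3-4-5, expanding outward from the peak — single-peaked.
Group 6 (peak Kappa at position 5): ranking walks positions 5-4-3-2-1, expanding outward from the peak — single-peaked.
Every ranking is single-peaked on this axis.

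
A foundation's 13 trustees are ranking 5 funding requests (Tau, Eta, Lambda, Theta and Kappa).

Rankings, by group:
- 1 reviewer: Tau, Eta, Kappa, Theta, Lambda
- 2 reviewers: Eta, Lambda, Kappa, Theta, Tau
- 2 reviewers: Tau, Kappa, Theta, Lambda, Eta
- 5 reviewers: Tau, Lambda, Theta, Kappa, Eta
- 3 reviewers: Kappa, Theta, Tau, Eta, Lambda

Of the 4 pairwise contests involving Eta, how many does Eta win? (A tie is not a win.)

0

Eta against each rival (13 reviewers):
Eta vs Tau: Tau wins 11–2.
Eta vs Lambda: Eta is ranked higher on 1+2+3 = 6 ballots, Lambda on 7. Lambda wins 7–6.
Eta vs Theta: Theta wins 10–3.
Eta vs Kappa: Eta preferred on 1+2 = 3 ballots; Kappa wins 10–3.
Eta beats no one; loses to Tau, Lambda, Theta, Kappa — 0 pairwise wins.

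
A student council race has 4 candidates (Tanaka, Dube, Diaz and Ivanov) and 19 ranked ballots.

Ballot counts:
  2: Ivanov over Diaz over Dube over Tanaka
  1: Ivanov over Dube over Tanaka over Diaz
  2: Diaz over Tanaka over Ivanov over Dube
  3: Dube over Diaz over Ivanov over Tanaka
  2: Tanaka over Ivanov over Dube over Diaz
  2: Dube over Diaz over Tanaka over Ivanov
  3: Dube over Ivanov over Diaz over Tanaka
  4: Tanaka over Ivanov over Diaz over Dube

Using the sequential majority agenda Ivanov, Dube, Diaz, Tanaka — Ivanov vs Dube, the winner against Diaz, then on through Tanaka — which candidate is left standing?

Tanaka

Round 1: Ivanov vs Dube — 11–8, Ivanov advances.
Round 2: Ivanov vs Diaz — 12–7, Ivanov advances.
Round 3: Ivanov vs Tanaka — 9–10, Tanaka advances.
Tanaka survives the agenda.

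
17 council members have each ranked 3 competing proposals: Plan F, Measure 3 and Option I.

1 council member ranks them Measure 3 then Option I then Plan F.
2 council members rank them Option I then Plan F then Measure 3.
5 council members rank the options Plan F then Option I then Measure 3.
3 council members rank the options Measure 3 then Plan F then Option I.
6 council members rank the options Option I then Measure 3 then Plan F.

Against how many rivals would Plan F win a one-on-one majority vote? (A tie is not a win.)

0

Plan F against each rival (17 council members):
Plan F–Measure 3: Measure 3 10–7.
Plan F vs Option I: Plan F is ranked higher on 5+3 = 8 ballots, Option I on 9. Option I wins 9–8.
Plan F beats no one; loses to Measure 3, Option I — 0 pairwise wins.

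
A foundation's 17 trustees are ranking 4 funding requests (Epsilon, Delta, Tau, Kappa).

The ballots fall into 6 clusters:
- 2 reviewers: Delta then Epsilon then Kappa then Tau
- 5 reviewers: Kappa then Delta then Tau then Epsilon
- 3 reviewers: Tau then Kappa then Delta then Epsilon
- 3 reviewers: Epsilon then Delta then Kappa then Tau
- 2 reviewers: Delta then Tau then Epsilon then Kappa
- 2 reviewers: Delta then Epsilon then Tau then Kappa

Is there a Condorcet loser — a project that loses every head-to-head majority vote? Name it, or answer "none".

Pairwise majorities:
Epsilon vs Delta: Delta, 14–3.
Epsilon vs Tau: Epsilon is ranked higher on 2+3+2 = 7 ballots, Tau on 10. Tau wins 10–7.
Epsilon vs Kappa: 2+3+2+2 = 9 for Epsilon, 8 for Kappa — Epsilon by 9–8.
Delta vs Tau: 14 to 3, Delta.
Delta vs Kappa: 9 to 8, Delta.
Tau vs Kappa: Kappa wins 10–7.
Each project has at least one pairwise win (Epsilon beats Kappa; Delta beats Epsilon; Tau beats Epsilon; Kappa beats Tau) — no Condorcet loser.

none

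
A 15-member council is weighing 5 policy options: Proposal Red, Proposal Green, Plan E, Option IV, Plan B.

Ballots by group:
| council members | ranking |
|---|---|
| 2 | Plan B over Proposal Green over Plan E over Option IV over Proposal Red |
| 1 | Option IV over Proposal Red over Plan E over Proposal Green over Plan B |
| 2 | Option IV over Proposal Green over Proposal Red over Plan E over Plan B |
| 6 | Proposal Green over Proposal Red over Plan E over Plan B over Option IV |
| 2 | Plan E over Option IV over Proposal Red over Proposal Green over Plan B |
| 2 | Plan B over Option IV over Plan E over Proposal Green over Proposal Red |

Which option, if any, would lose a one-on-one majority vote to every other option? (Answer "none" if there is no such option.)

Pairwise majorities:
Proposal Red vs Proposal Green: 3 to 12, Proposal Green.
Proposal Red vs Plan E: Proposal Red wins 9–6.
Proposal Red vs Option IV: Option IV wins 9–6.
Proposal Red vs Plan B: Proposal Red, 11–4.
Proposal Green vs Plan E: Proposal Green preferred on 2+2+6 = 10 ballots; Proposal Green wins 10–5.
Proposal Green vs Option IV: Proposal Green preferred on 2+6 = 8 ballots; Proposal Green wins 8–7.
Proposal Green vs Plan B: 1+2+6+2 = 11 for Proposal Green, 4 for Plan B — Proposal Green by 11–4.
Plan E vs Option IV: Plan E preferred on 2+6+2 = 10 ballots; Plan E wins 10–5.
Plan E vs Plan B: Plan E, 11–4.
Option IV vs Plan B: Option IV is ranked higher on 1+2+2 = 5 ballots, Plan B on 10. Plan B wins 10–5.
Every option wins at least one matchup (Proposal Red beats Plan E; Proposal Green beats Proposal Red; Plan E beats Option IV; Option IV beats Proposal Red; Plan B beats Option IV), so there is no Condorcet loser.

none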